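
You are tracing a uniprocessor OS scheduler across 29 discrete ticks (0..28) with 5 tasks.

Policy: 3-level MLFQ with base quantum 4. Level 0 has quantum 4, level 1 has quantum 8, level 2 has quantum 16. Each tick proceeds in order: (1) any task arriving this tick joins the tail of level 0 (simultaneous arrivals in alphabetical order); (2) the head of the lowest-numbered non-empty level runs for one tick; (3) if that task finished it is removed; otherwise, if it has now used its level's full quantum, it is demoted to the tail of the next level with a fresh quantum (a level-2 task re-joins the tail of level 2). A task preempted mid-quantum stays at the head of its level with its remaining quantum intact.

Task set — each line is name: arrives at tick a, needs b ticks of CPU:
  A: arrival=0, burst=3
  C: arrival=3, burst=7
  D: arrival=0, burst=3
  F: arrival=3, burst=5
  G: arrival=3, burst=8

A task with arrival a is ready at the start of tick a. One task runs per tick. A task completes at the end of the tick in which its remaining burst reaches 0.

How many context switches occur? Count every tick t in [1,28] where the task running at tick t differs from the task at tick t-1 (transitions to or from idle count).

context switches = 8

t=0: L0/L1/L2 = AD/-/- → run A
t=1: L0/L1/L2 = AD/-/- → run A
t=2: L0/L1/L2 = AD/-/- → run A
t=3: L0/L1/L2 = DCFG/-/- → run D
t=4: L0/L1/L2 = DCFG/-/- → run D
t=5: L0/L1/L2 = DCFG/-/- → run D
t=6: L0/L1/L2 = CFG/-/- → run C
t=7: L0/L1/L2 = CFG/-/- → run C
t=8: L0/L1/L2 = CFG/-/- → run C
t=9: L0/L1/L2 = CFG/-/- → run C
t=10: L0/L1/L2 = FG/C/- → run F
t=11: L0/L1/L2 = FG/C/- → run F
t=12: L0/L1/L2 = FG/C/- → run F
t=13: L0/L1/L2 = FG/C/- → run F
t=14: L0/L1/L2 = G/CF/- → run G
t=15: L0/L1/L2 = G/CF/- → run G
t=16: L0/L1/L2 = G/CF/- → run G
t=17: L0/L1/L2 = G/CF/- → run G
t=18: L0/L1/L2 = -/CFG/- → run C
t=19: L0/L1/L2 = -/CFG/- → run C
t=20: L0/L1/L2 = -/CFG/- → run C
t=21: L0/L1/L2 = -/FG/- → run F
t=22: L0/L1/L2 = -/G/- → run G
t=23: L0/L1/L2 = -/G/- → run G
t=24: L0/L1/L2 = -/G/- → run G
t=25: L0/L1/L2 = -/G/- → run G
t=26: (idle)
t=27: (idle)
t=28: (idle)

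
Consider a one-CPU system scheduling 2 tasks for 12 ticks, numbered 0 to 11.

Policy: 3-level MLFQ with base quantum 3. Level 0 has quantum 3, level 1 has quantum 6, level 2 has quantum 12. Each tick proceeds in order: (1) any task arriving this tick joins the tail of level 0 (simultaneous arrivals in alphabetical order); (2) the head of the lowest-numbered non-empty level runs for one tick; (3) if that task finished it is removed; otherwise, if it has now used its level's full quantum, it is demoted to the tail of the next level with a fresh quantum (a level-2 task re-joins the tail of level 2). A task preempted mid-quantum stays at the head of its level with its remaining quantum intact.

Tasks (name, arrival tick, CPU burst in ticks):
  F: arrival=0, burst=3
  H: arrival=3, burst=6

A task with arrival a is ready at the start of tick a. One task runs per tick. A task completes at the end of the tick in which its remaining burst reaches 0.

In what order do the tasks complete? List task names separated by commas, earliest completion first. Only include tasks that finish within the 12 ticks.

t=0: L0/L1/L2 = F/-/- → run F
t=1: L0/L1/L2 = F/-/- → run F
t=2: L0/L1/L2 = F/-/- → run F
t=3: L0/L1/L2 = H/-/- → run H
t=4: L0/L1/L2 = H/-/- → run H
t=5: L0/L1/L2 = H/-/- → run H
t=6: L0/L1/L2 = -/H/- → run H
t=7: L0/L1/L2 = -/H/- → run H
t=8: L0/L1/L2 = -/H/- → run H
t=9: (idle)
t=10: (idle)
t=11: (idle)

completion order = F, H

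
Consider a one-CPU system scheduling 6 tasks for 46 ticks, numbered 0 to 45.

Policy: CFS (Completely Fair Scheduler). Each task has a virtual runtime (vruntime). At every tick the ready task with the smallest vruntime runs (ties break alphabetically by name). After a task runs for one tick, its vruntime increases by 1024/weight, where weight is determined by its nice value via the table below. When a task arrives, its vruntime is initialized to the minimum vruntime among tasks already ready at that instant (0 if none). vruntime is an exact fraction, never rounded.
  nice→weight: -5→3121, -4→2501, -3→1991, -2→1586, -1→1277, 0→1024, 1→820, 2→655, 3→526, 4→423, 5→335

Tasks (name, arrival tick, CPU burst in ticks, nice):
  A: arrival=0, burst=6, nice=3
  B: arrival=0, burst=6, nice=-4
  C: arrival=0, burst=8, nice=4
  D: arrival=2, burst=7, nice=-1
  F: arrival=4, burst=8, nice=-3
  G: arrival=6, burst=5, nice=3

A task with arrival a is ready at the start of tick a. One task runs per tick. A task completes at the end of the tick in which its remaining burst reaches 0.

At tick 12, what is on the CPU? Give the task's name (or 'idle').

running at tick 12 = D

t=0: vr[A=0 B=0 C=0] → run A
t=1: vr[A=512/263 B=0 C=0] → run B
t=2: vr[A=512/263 B=1024/2501 C=0 D=0] → run C
t=3: vr[A=512/263 B=1024/2501 C=1024/423 D=0] → run D
t=4: vr[A=512/263 B=1024/2501 C=1024/423 D=1024/1277 F=1024/2501] → run B
t=5: vr[A=512/263 B=2048/2501 C=1024/423 D=1024/1277 F=1024/2501] → run F
t=6: vr[A=512/263 B=2048/2501 C=1024/423 D=1024/1277 F=4599808/4979491 G=1024/1277] → run D
t=7: vr[A=512/263 B=2048/2501 C=1024/423 D=2048/1277 F=4599808/4979491 G=1024/1277] → run G
t=8: vr[A=512/263 B=2048/2501 C=1024/423 D=2048/1277 F=4599808/4979491 G=923136/335851] → run B
t=9: vr[A=512/263 B=3072/2501 C=1024/423 D=2048/1277 F=4599808/4979491 G=923136/335851] → run F
t=10: vr[A=512/263 B=3072/2501 C=1024/423 D=2048/1277 F=7160832/4979491 G=923136/335851] → run B
t=11: vr[A=512/263 B=4096/2501 C=1024/423 D=2048/1277 F=7160832/4979491 G=923136/335851] → run F
t=12: vr[A=512/263 B=4096/2501 C=1024/423 D=2048/1277 F=9721856/4979491 G=923136/335851] → run D
t=13: vr[A=512/263 B=4096/2501 C=1024/423 D=3072/1277 F=9721856/4979491 G=923136/335851] → run B
t=14: vr[A=512/263 B=5120/2501 C=1024/423 D=3072/1277 F=9721856/4979491 G=923136/335851] → run A
t=15: vr[A=1024/263 B=5120/2501 C=1024/423 D=3072/1277 F=9721856/4979491 G=923136/335851] → run F
t=16: vr[A=1024/263 B=5120/2501 C=1024/423 D=3072/1277 F=12282880/4979491 G=923136/335851] → run B
t=17: vr[A=1024/263 C=1024/423 D=3072/1277 F=12282880/4979491 G=923136/335851] → run D
t=18: vr[A=1024/263 C=1024/423 D=4096/1277 F=12282880/4979491 G=923136/335851] → run C
t=19: vr[A=1024/263 C=2048/423 D=4096/1277 F=12282880/4979491 G=923136/335851] → run F
t=20: vr[A=1024/263 C=2048/423 D=4096/1277 F=14843904/4979491 G=923136/335851] → run G
t=21: vr[A=1024/263 C=2048/423 D=4096/1277 F=14843904/4979491 G=1576960/335851] → run F
t=22: vr[A=1024/263 C=2048/423 D=4096/1277 F=17404928/4979491 G=1576960/335851] → run D
t=23: vr[A=1024/263 C=2048/423 D=5120/1277 F=17404928/4979491 G=1576960/335851] → run F
t=24: vr[A=1024/263 C=2048/423 D=5120/1277 F=19965952/4979491 G=1576960/335851] → run A
t=25: vr[A=1536/263 C=2048/423 D=5120/1277 F=19965952/4979491 G=1576960/335851] → run D
t=26: vr[A=1536/263 C=2048/423 D=6144/1277 F=19965952/4979491 G=1576960/335851] → run F
t=27: vr[A=1536/263 C=2048/423 D=6144/1277 G=1576960/335851] → run G
t=28: vr[A=1536/263 C=2048/423 D=6144/1277 G=2230784/335851] → run D
t=29: vr[A=1536/263 C=2048/423 G=2230784/335851] → run C
t=30: vr[A=1536/263 C=1024/141 G=2230784/335851] → run A
t=31: vr[A=2048/263 C=1024/141 G=2230784/335851] → run G
t=32: vr[A=2048/263 C=1024/141 G=2884608/335851] → run C
t=33: vr[A=2048/263 C=4096/423 G=2884608/335851] → run A
t=34: vr[A=2560/263 C=4096/423 G=2884608/335851] → run G
t=35: vr[A=2560/263 C=4096/423] → run C
t=36: vr[A=2560/263 C=5120/423] → run A
t=37: vr[C=5120/423] → run C
t=38: vr[C=2048/141] → run C
t=39: vr[C=7168/423] → run C
t=40: (idle)
t=41: (idle)
t=42: (idle)
t=43: (idle)
t=44: (idle)
t=45: (idle)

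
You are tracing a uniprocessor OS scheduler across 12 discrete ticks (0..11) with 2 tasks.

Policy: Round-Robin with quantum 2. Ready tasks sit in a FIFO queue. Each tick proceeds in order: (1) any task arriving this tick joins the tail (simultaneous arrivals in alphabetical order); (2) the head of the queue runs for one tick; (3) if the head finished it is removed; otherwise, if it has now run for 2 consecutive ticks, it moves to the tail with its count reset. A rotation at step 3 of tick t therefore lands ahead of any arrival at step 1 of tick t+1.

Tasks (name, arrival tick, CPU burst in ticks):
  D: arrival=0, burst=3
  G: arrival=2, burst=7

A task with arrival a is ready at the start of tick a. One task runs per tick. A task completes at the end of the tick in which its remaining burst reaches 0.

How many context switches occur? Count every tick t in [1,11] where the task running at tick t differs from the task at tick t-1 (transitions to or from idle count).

t=0: queue=[D] q_used=0 → run D
t=1: queue=[D] q_used=1 → run D
t=2: queue=[D,G] q_used=0 → run D
t=3: queue=[G] q_used=0 → run G
t=4: queue=[G] q_used=1 → run G
t=5: queue=[G] q_used=0 → run G
t=6: queue=[G] q_used=1 → run G
t=7: queue=[G] q_used=0 → run G
t=8: queue=[G] q_used=1 → run G
t=9: queue=[G] q_used=0 → run G
t=10: (idle)
t=11: (idle)

context switches = 2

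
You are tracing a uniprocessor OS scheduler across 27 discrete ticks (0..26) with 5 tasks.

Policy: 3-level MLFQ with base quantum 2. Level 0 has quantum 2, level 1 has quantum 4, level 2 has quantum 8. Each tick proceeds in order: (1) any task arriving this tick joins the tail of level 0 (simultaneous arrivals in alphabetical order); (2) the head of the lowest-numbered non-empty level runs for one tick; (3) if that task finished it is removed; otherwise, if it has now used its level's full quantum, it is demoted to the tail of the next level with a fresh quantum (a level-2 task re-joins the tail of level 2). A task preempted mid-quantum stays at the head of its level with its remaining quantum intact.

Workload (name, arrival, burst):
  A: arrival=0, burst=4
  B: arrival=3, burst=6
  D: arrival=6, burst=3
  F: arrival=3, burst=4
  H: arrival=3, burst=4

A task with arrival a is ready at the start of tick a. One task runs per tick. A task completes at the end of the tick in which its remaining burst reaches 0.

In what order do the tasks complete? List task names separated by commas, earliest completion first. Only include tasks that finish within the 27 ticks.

t=0: L0/L1/L2 = A/-/- → run A
t=1: L0/L1/L2 = A/-/- → run A
t=2: L0/L1/L2 = -/A/- → run A
t=3: L0/L1/L2 = BFH/A/- → run B
t=4: L0/L1/L2 = BFH/A/- → run B
t=5: L0/L1/L2 = FH/AB/- → run F
t=6: L0/L1/L2 = FHD/AB/- → run F
t=7: L0/L1/L2 = HD/ABF/- → run H
t=8: L0/L1/L2 = HD/ABF/- → run H
t=9: L0/L1/L2 = D/ABFH/- → run D
t=10: L0/L1/L2 = D/ABFH/- → run D
t=11: L0/L1/L2 = -/ABFHD/- → run A
t=12: L0/L1/L2 = -/BFHD/- → run B
t=13: L0/L1/L2 = -/BFHD/- → run B
t=14: L0/L1/L2 = -/BFHD/- → run B
t=15: L0/L1/L2 = -/BFHD/- → run B
t=16: L0/L1/L2 = -/FHD/- → run F
t=17: L0/L1/L2 = -/FHD/- → run F
t=18: L0/L1/L2 = -/HD/- → run H
t=19: L0/L1/L2 = -/HD/- → run H
t=20: L0/L1/L2 = -/D/- → run D
t=21: (idle)
t=22: (idle)
t=23: (idle)
t=24: (idle)
t=25: (idle)
t=26: (idle)

completion order = A, B, F, H, D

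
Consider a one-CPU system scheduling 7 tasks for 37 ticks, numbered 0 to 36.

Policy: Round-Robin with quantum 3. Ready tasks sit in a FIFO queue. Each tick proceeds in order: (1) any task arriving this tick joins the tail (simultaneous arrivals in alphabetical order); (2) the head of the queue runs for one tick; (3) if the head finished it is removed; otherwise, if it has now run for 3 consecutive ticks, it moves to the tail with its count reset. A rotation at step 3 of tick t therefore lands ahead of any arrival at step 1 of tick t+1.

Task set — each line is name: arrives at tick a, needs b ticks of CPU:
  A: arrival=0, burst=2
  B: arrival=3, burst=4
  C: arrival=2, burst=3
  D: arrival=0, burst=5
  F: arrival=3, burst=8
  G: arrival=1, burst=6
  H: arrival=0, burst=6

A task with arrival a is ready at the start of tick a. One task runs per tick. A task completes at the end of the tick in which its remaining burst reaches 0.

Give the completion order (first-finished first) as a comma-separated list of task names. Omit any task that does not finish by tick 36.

completion order = A, C, D, H, G, B, F

t=0: queue=[A,D,H] q_used=0 → run A
t=1: queue=[A,D,H,G] q_used=1 → run A
t=2: queue=[D,H,G,C] q_used=0 → run D
t=3: queue=[D,H,G,C,B,F] q_used=1 → run D
t=4: queue=[D,H,G,C,B,F] q_used=2 → run D
t=5: queue=[H,G,C,B,F,D] q_used=0 → run H
t=6: queue=[H,G,C,B,F,D] q_used=1 → run H
t=7: queue=[H,G,C,B,F,D] q_used=2 → run H
t=8: queue=[G,C,B,F,D,H] q_used=0 → run G
t=9: queue=[G,C,B,F,D,H] q_used=1 → run G
t=10: queue=[G,C,B,F,D,H] q_used=2 → run G
t=11: queue=[C,B,F,D,H,G] q_used=0 → run C
t=12: queue=[C,B,F,D,H,G] q_used=1 → run C
t=13: queue=[C,B,F,D,H,G] q_used=2 → run C
t=14: queue=[B,F,D,H,G] q_used=0 → run B
t=15: queue=[B,F,D,H,G] q_used=1 → run B
t=16: queue=[B,F,D,H,G] q_used=2 → run B
t=17: queue=[F,D,H,G,B] q_used=0 → run F
t=18: queue=[F,D,H,G,B] q_used=1 → run F
t=19: queue=[F,D,H,G,B] q_used=2 → run F
t=20: queue=[D,H,G,B,F] q_used=0 → run D
t=21: queue=[D,H,G,B,F] q_used=1 → run D
t=22: queue=[H,G,B,F] q_used=0 → run H
t=23: queue=[H,G,B,F] q_used=1 → run H
t=24: queue=[H,G,B,F] q_used=2 → run H
t=25: queue=[G,B,F] q_used=0 → run G
t=26: queue=[G,B,F] q_used=1 → run G
t=27: queue=[G,B,F] q_used=2 → run G
t=28: queue=[B,F] q_used=0 → run B
t=29: queue=[F] q_used=0 → run F
t=30: queue=[F] q_used=1 → run F
t=31: queue=[F] q_used=2 → run F
t=32: queue=[F] q_used=0 → run F
t=33: queue=[F] q_used=1 → run F
t=34: (idle)
t=35: (idle)
t=36: (idle)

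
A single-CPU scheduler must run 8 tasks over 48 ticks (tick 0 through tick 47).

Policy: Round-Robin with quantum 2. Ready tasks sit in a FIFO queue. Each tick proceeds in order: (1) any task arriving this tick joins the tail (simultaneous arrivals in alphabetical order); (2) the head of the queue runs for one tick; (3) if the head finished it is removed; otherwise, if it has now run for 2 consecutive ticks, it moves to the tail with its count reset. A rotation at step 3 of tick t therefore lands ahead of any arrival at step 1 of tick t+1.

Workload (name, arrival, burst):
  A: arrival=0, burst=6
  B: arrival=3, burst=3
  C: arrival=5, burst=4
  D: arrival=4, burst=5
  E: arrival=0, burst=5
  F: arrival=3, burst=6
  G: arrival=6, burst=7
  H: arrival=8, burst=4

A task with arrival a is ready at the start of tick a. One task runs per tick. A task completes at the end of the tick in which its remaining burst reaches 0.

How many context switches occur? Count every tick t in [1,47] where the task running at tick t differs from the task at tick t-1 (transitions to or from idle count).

context switches = 21

t=0: queue=[A,E] q_used=0 → run A
t=1: queue=[A,E] q_used=1 → run A
t=2: queue=[E,A] q_used=0 → run E
t=3: queue=[E,A,B,F] q_used=1 → run E
t=4: queue=[A,B,F,E,D] q_used=0 → run A
t=5: queue=[A,B,F,E,D,C] q_used=1 → run A
t=6: queue=[B,F,E,D,C,A,G] q_used=0 → run B
t=7: queue=[B,F,E,D,C,A,G] q_used=1 → run B
t=8: queue=[F,E,D,C,A,G,B,H] q_used=0 → run F
t=9: queue=[F,E,D,C,A,G,B,H] q_used=1 → run F
t=10: queue=[E,D,C,A,G,B,H,F] q_used=0 → run E
t=11: queue=[E,D,C,A,G,B,H,F] q_used=1 → run E
t=12: queue=[D,C,A,G,B,H,F,E] q_used=0 → run D
t=13: queue=[D,C,A,G,B,H,F,E] q_used=1 → run D
t=14: queue=[C,A,G,B,H,F,E,D] q_used=0 → run C
t=15: queue=[C,A,G,B,H,F,E,D] q_used=1 → run C
t=16: queue=[A,G,B,H,F,E,D,C] q_used=0 → run A
t=17: queue=[A,G,B,H,F,E,D,C] q_used=1 → run A
t=18: queue=[G,B,H,F,E,D,C] q_used=0 → run G
t=19: queue=[G,B,H,F,E,D,C] q_used=1 → run G
t=20: queue=[B,H,F,E,D,C,G] q_used=0 → run B
t=21: queue=[H,F,E,D,C,G] q_used=0 → run H
t=22: queue=[H,F,E,D,C,G] q_used=1 → run H
t=23: queue=[F,E,D,C,G,H] q_used=0 → run F
t=24: queue=[F,E,D,C,G,H] q_used=1 → run F
t=25: queue=[E,D,C,G,H,F] q_used=0 → run E
t=26: queue=[D,C,G,H,F] q_used=0 → run D
t=27: queue=[D,C,G,H,F] q_used=1 → run D
t=28: queue=[C,G,H,F,D] q_used=0 → run C
t=29: queue=[C,G,H,F,D] q_used=1 → run C
t=30: queue=[G,H,F,D] q_used=0 → run G
t=31: queue=[G,H,F,D] q_used=1 → run G
t=32: queue=[H,F,D,G] q_used=0 → run H
t=33: queue=[H,F,D,G] q_used=1 → run H
t=34: queue=[F,D,G] q_used=0 → run F
t=35: queue=[F,D,G] q_used=1 → run F
t=36: queue=[D,G] q_used=0 → run D
t=37: queue=[G] q_used=0 → run G
t=38: queue=[G] q_used=1 → run G
t=39: queue=[G] q_used=0 → run G
t=40: (idle)
t=41: (idle)
t=42: (idle)
t=43: (idle)
t=44: (idle)
t=45: (idle)
t=46: (idle)
t=47: (idle)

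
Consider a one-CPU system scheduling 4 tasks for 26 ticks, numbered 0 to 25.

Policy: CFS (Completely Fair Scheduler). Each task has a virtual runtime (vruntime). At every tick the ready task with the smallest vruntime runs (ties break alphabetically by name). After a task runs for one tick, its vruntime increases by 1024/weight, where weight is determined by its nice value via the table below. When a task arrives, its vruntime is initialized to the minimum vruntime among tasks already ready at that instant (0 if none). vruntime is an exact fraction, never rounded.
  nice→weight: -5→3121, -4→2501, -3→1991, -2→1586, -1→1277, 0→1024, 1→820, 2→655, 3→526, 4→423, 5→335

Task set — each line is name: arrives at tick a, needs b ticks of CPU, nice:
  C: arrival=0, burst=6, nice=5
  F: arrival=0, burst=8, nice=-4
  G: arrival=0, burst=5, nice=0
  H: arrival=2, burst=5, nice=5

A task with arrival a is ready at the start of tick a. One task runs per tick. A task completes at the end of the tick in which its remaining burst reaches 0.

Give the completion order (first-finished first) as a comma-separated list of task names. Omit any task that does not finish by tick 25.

completion order = F, G, H, C

t=0: vr[C=0 F=0 G=0] → run C
t=1: vr[C=1024/335 F=0 G=0] → run F
t=2: vr[C=1024/335 F=1024/2501 G=0 H=0] → run G
t=3: vr[C=1024/335 F=1024/2501 G=1 H=0] → run H
t=4: vr[C=1024/335 F=1024/2501 G=1 H=1024/335] → run F
t=5: vr[C=1024/335 F=2048/2501 G=1 H=1024/335] → run F
t=6: vr[C=1024/335 F=3072/2501 G=1 H=1024/335] → run G
t=7: vr[C=1024/335 F=3072/2501 G=2 H=1024/335] → run F
t=8: vr[C=1024/335 F=4096/2501 G=2 H=1024/335] → run F
t=9: vr[C=1024/335 F=5120/2501 G=2 H=1024/335] → run G
t=10: vr[C=1024/335 F=5120/2501 G=3 H=1024/335] → run F
t=11: vr[C=1024/335 F=6144/2501 G=3 H=1024/335] → run F
t=12: vr[C=1024/335 F=7168/2501 G=3 H=1024/335] → run F
t=13: vr[C=1024/335 G=3 H=1024/335] → run G
t=14: vr[C=1024/335 G=4 H=1024/335] → run C
t=15: vr[C=2048/335 G=4 H=1024/335] → run H
t=16: vr[C=2048/335 G=4 H=2048/335] → run G
t=17: vr[C=2048/335 H=2048/335] → run C
t=18: vr[C=3072/335 H=2048/335] → run H
t=19: vr[C=3072/335 H=3072/335] → run C
t=20: vr[C=4096/335 H=3072/335] → run H
t=21: vr[C=4096/335 H=4096/335] → run C
t=22: vr[C=1024/67 H=4096/335] → run H
t=23: vr[C=1024/67] → run C
t=24: (idle)
t=25: (idle)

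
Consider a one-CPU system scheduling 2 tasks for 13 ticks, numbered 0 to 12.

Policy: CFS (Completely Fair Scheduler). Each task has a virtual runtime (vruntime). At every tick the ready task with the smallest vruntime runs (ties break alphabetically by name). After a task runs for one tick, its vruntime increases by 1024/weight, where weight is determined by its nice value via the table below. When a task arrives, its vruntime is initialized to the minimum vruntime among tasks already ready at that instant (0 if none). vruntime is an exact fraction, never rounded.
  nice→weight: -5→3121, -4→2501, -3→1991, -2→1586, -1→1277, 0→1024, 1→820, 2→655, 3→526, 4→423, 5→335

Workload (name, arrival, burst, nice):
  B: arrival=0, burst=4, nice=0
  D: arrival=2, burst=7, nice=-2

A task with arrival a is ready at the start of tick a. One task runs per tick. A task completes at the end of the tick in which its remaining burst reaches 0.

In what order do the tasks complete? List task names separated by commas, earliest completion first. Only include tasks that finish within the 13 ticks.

completion order = B, D

t=0: vr[B=0] → run B
t=1: vr[B=1] → run B
t=2: vr[B=2 D=2] → run B
t=3: vr[B=3 D=2] → run D
t=4: vr[B=3 D=2098/793] → run D
t=5: vr[B=3 D=2610/793] → run B
t=6: vr[D=2610/793] → run D
t=7: vr[D=3122/793] → run D
t=8: vr[D=3634/793] → run D
t=9: vr[D=4146/793] → run D
t=10: vr[D=4658/793] → run D
t=11: (idle)
t=12: (idle)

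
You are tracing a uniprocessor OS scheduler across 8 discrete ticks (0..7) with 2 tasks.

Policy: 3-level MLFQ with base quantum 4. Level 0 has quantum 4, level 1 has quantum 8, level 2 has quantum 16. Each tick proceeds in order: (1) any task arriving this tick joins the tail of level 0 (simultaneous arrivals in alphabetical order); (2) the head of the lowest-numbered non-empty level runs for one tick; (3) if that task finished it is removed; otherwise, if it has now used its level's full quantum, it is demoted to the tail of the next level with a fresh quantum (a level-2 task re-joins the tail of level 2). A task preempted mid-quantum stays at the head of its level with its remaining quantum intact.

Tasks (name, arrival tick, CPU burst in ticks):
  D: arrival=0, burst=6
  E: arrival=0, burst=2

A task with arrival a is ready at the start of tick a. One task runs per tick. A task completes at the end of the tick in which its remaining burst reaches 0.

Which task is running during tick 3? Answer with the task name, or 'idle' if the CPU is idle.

running at tick 3 = D

t=0: L0/L1/L2 = DE/-/- → run D
t=1: L0/L1/L2 = DE/-/- → run D
t=2: L0/L1/L2 = DE/-/- → run D
t=3: L0/L1/L2 = DE/-/- → run D
t=4: L0/L1/L2 = E/D/- → run E
t=5: L0/L1/L2 = E/D/- → run E
t=6: L0/L1/L2 = -/D/- → run D
t=7: L0/L1/L2 = -/D/- → run D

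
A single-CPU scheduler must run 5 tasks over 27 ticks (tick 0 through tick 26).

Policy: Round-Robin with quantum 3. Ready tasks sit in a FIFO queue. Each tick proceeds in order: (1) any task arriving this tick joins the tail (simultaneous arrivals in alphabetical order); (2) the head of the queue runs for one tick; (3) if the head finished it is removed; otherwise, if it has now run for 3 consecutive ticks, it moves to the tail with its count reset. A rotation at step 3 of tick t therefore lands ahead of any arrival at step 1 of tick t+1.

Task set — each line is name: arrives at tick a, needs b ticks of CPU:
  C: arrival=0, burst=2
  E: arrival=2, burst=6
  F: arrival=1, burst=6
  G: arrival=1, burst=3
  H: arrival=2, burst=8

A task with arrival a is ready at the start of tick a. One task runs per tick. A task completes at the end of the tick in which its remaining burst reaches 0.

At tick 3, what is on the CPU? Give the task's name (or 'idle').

t=0: queue=[C] q_used=0 → run C
t=1: queue=[C,F,G] q_used=1 → run C
t=2: queue=[F,G,E,H] q_used=0 → run F
t=3: queue=[F,G,E,H] q_used=1 → run F
t=4: queue=[F,G,E,H] q_used=2 → run F
t=5: queue=[G,E,H,F] q_used=0 → run G
t=6: queue=[G,E,H,F] q_used=1 → run G
t=7: queue=[G,E,H,F] q_used=2 → run G
t=8: queue=[E,H,F] q_used=0 → run E
t=9: queue=[E,H,F] q_used=1 → run E
t=10: queue=[E,H,F] q_used=2 → run E
t=11: queue=[H,F,E] q_used=0 → run H
t=12: queue=[H,F,E] q_used=1 → run H
t=13: queue=[H,F,E] q_used=2 → run H
t=14: queue=[F,E,H] q_used=0 → run F
t=15: queue=[F,E,H] q_used=1 → run F
t=16: queue=[F,E,H] q_used=2 → run F
t=17: queue=[E,H] q_used=0 → run E
t=18: queue=[E,H] q_used=1 → run E
t=19: queue=[E,H] q_used=2 → run E
t=20: queue=[H] q_used=0 → run H
t=21: queue=[H] q_used=1 → run H
t=22: queue=[H] q_used=2 → run H
t=23: queue=[H] q_used=0 → run H
t=24: queue=[H] q_used=1 → run H
t=25: (idle)
t=26: (idle)

running at tick 3 = F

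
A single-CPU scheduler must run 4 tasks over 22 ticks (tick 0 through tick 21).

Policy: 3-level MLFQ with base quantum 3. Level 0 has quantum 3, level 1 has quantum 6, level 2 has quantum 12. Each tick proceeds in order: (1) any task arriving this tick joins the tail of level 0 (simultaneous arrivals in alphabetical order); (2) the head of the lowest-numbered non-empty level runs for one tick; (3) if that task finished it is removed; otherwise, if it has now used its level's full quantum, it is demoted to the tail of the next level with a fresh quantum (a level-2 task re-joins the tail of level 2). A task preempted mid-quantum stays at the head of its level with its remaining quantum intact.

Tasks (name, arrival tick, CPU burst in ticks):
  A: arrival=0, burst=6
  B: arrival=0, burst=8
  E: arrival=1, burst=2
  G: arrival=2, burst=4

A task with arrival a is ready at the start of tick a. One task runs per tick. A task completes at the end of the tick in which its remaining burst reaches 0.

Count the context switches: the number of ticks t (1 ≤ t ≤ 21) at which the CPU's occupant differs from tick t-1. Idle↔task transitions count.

t=0: L0/L1/L2 = AB/-/- → run A
t=1: L0/L1/L2 = ABE/-/- → run A
t=2: L0/L1/L2 = ABEG/-/- → run A
t=3: L0/L1/L2 = BEG/A/- → run B
t=4: L0/L1/L2 = BEG/A/- → run B
t=5: L0/L1/L2 = BEG/A/- → run B
t=6: L0/L1/L2 = EG/AB/- → run E
t=7: L0/L1/L2 = EG/AB/- → run E
t=8: L0/L1/L2 = G/AB/- → run G
t=9: L0/L1/L2 = G/AB/- → run G
t=10: L0/L1/L2 = G/AB/- → run G
t=11: L0/L1/L2 = -/ABG/- → run A
t=12: L0/L1/L2 = -/ABG/- → run A
t=13: L0/L1/L2 = -/ABG/- → run A
t=14: L0/L1/L2 = -/BG/- → run B
t=15: L0/L1/L2 = -/BG/- → run B
t=16: L0/L1/L2 = -/BG/- → run B
t=17: L0/L1/L2 = -/BG/- → run B
t=18: L0/L1/L2 = -/BG/- → run B
t=19: L0/L1/L2 = -/G/- → run G
t=20: (idle)
t=21: (idle)

context switches = 7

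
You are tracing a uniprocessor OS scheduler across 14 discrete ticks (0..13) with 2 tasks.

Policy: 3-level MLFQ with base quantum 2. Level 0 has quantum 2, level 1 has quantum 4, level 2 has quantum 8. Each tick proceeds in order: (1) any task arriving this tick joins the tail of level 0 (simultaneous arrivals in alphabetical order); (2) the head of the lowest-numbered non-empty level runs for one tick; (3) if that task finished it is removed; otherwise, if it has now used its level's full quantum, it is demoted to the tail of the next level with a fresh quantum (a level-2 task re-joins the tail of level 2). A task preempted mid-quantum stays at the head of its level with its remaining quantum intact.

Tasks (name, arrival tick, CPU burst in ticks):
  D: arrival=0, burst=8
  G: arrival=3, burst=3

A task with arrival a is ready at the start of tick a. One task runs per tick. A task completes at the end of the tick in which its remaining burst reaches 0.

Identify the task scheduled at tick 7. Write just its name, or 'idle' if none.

running at tick 7 = D

t=0: L0/L1/L2 = D/-/- → run D
t=1: L0/L1/L2 = D/-/- → run D
t=2: L0/L1/L2 = -/D/- → run D
t=3: L0/L1/L2 = G/D/- → run G
t=4: L0/L1/L2 = G/D/- → run G
t=5: L0/L1/L2 = -/DG/- → run D
t=6: L0/L1/L2 = -/DG/- → run D
t=7: L0/L1/L2 = -/DG/- → run D
t=8: L0/L1/L2 = -/G/D → run G
t=9: L0/L1/L2 = -/-/D → run D
t=10: L0/L1/L2 = -/-/D → run D
t=11: (idle)
t=12: (idle)
t=13: (idle)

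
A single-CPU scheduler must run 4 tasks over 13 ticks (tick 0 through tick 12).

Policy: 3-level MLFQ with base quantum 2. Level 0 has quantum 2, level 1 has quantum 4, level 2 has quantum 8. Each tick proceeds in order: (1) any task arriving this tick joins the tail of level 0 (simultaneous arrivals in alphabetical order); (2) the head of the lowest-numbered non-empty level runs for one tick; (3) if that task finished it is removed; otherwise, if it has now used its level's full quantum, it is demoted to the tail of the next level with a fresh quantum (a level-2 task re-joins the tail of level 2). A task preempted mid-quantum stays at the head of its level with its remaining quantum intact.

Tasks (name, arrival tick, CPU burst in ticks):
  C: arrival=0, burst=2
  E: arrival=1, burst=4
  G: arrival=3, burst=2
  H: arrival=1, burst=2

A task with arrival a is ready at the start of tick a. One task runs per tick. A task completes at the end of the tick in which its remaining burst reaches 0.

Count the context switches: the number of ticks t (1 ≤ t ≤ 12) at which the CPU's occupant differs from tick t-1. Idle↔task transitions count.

context switches = 5

t=0: L0/L1/L2 = C/-/- → run C
t=1: L0/L1/L2 = CEH/-/- → run C
t=2: L0/L1/L2 = EH/-/- → run E
t=3: L0/L1/L2 = EHG/-/- → run E
t=4: L0/L1/L2 = HG/E/- → run H
t=5: L0/L1/L2 = HG/E/- → run H
t=6: L0/L1/L2 = G/E/- → run G
t=7: L0/L1/L2 = G/E/- → run G
t=8: L0/L1/L2 = -/E/- → run E
t=9: L0/L1/L2 = -/E/- → run E
t=10: (idle)
t=11: (idle)
t=12: (idle)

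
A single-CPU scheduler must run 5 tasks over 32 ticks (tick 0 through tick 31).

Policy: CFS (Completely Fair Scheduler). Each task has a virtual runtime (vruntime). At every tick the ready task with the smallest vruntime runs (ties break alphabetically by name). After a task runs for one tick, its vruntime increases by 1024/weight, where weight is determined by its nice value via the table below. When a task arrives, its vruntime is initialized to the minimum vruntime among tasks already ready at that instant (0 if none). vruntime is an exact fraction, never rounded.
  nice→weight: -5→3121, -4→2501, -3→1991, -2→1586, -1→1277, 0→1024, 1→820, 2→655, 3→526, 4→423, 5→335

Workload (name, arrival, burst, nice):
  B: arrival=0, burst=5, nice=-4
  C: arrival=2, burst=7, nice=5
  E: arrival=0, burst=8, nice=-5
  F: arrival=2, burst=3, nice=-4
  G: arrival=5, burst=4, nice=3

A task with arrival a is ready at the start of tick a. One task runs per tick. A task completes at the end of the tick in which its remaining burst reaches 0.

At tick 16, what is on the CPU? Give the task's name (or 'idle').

running at tick 16 = E

t=0: vr[B=0 E=0] → run B
t=1: vr[B=1024/2501 E=0] → run E
t=2: vr[B=1024/2501 C=1024/3121 E=1024/3121 F=1024/3121] → run C
t=3: vr[B=1024/2501 C=3538944/1045535 E=1024/3121 F=1024/3121] → run E
t=4: vr[B=1024/2501 C=3538944/1045535 E=2048/3121 F=1024/3121] → run F
t=5: vr[B=1024/2501 C=3538944/1045535 E=2048/3121 F=5756928/7805621 G=1024/2501] → run B
t=6: vr[B=2048/2501 C=3538944/1045535 E=2048/3121 F=5756928/7805621 G=1024/2501] → run G
t=7: vr[B=2048/2501 C=3538944/1045535 E=2048/3121 F=5756928/7805621 G=1549824/657763] → run E
t=8: vr[B=2048/2501 C=3538944/1045535 E=3072/3121 F=5756928/7805621 G=1549824/657763] → run F
t=9: vr[B=2048/2501 C=3538944/1045535 E=3072/3121 F=8952832/7805621 G=1549824/657763] → run B
t=10: vr[B=3072/2501 C=3538944/1045535 E=3072/3121 F=8952832/7805621 G=1549824/657763] → run E
t=11: vr[B=3072/2501 C=3538944/1045535 E=4096/3121 F=8952832/7805621 G=1549824/657763] → run F
t=12: vr[B=3072/2501 C=3538944/1045535 E=4096/3121 G=1549824/657763] → run B
t=13: vr[B=4096/2501 C=3538944/1045535 E=4096/3121 G=1549824/657763] → run E
t=14: vr[B=4096/2501 C=3538944/1045535 E=5120/3121 G=1549824/657763] → run B
t=15: vr[C=3538944/1045535 E=5120/3121 G=1549824/657763] → run E
t=16: vr[C=3538944/1045535 E=6144/3121 G=1549824/657763] → run E
t=17: vr[C=3538944/1045535 E=7168/3121 G=1549824/657763] → run E
t=18: vr[C=3538944/1045535 G=1549824/657763] → run G
t=19: vr[C=3538944/1045535 G=2830336/657763] → run C
t=20: vr[C=6734848/1045535 G=2830336/657763] → run G
t=21: vr[C=6734848/1045535 G=4110848/657763] → run G
t=22: vr[C=6734848/1045535] → run C
t=23: vr[C=9930752/1045535] → run C
t=24: vr[C=13126656/1045535] → run C
t=25: vr[C=3264512/209107] → run C
t=26: vr[C=19518464/1045535] → run C
t=27: (idle)
t=28: (idle)
t=29: (idle)
t=30: (idle)
t=31: (idle)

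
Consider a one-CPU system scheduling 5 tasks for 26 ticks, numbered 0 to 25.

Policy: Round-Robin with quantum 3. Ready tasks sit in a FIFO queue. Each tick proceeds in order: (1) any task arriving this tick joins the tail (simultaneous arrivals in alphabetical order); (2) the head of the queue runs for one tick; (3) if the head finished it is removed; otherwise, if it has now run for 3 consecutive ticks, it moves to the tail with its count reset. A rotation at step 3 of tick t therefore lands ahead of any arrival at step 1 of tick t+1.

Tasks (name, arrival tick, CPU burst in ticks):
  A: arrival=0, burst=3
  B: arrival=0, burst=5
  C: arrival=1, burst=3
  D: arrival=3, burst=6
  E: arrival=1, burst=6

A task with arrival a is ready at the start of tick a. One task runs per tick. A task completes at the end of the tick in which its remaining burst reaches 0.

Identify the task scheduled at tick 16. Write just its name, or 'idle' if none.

t=0: queue=[A,B] q_used=0 → run A
t=1: queue=[A,B,C,E] q_used=1 → run A
t=2: queue=[A,B,C,E] q_used=2 → run A
t=3: queue=[B,C,E,D] q_used=0 → run B
t=4: queue=[B,C,E,D] q_used=1 → run B
t=5: queue=[B,C,E,D] q_used=2 → run B
t=6: queue=[C,E,D,B] q_used=0 → run C
t=7: queue=[C,E,D,B] q_used=1 → run C
t=8: queue=[C,E,D,B] q_used=2 → run C
t=9: queue=[E,D,B] q_used=0 → run E
t=10: queue=[E,D,B] q_used=1 → run E
t=11: queue=[E,D,B] q_used=2 → run E
t=12: queue=[D,B,E] q_used=0 → run D
t=13: queue=[D,B,E] q_used=1 → run D
t=14: queue=[D,B,E] q_used=2 → run D
t=15: queue=[B,E,D] q_used=0 → run B
t=16: queue=[B,E,D] q_used=1 → run B
t=17: queue=[E,D] q_used=0 → run E
t=18: queue=[E,D] q_used=1 → run E
t=19: queue=[E,D] q_used=2 → run E
t=20: queue=[D] q_used=0 → run D
t=21: queue=[D] q_used=1 → run D
t=22: queue=[D] q_used=2 → run D
t=23: (idle)
t=24: (idle)
t=25: (idle)

running at tick 16 = B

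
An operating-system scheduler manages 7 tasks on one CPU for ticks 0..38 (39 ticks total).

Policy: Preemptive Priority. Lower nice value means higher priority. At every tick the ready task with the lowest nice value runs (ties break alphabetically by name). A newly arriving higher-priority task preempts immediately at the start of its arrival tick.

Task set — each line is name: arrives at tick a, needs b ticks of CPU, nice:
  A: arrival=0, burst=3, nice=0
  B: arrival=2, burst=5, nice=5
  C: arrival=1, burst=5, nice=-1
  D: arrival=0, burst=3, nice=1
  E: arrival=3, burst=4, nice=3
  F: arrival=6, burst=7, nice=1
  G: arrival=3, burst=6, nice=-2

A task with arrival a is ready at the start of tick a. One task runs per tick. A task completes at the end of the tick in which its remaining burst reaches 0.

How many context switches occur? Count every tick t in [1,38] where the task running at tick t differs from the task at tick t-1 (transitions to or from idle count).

t=0: ready={A,D} → run A
t=1: ready={A,C,D} → run C
t=2: ready={A,B,C,D} → run C
t=3: ready={A,B,C,D,E,G} → run G
t=4: ready={A,B,C,D,E,G} → run G
t=5: ready={A,B,C,D,E,G} → run G
t=6: ready={A,B,C,D,E,F,G} → run G
t=7: ready={A,B,C,D,E,F,G} → run G
t=8: ready={A,B,C,D,E,F,G} → run G
t=9: ready={A,B,C,D,E,F} → run C
t=10: ready={A,B,C,D,E,F} → run C
t=11: ready={A,B,C,D,E,F} → run C
t=12: ready={A,B,D,E,F} → run A
t=13: ready={A,B,D,E,F} → run A
t=14: ready={B,D,E,F} → run D
t=15: ready={B,D,E,F} → run D
t=16: ready={B,D,E,F} → run D
t=17: ready={B,E,F} → run F
t=18: ready={B,E,F} → run F
t=19: ready={B,E,F} → run F
t=20: ready={B,E,F} → run F
t=21: ready={B,E,F} → run F
t=22: ready={B,E,F} → run F
t=23: ready={B,E,F} → run F
t=24: ready={B,E} → run E
t=25: ready={B,E} → run E
t=26: ready={B,E} → run E
t=27: ready={B,E} → run E
t=28: ready={B} → run B
t=29: ready={B} → run B
t=30: ready={B} → run B
t=31: ready={B} → run B
t=32: ready={B} → run B
t=33: (idle)
t=34: (idle)
t=35: (idle)
t=36: (idle)
t=37: (idle)
t=38: (idle)

context switches = 9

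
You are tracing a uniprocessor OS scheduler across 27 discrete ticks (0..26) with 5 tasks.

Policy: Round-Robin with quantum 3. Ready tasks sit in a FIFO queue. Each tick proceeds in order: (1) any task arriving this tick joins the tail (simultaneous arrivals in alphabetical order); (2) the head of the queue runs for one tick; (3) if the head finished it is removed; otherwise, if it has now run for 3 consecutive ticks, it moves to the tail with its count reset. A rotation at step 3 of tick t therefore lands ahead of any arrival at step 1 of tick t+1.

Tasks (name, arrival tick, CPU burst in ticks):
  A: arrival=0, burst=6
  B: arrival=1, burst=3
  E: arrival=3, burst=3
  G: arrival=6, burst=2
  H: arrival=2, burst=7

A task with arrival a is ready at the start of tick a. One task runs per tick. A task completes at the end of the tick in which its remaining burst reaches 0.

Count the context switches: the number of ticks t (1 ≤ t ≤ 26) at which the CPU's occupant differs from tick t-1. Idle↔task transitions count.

t=0: queue=[A] q_used=0 → run A
t=1: queue=[A,B] q_used=1 → run A
t=2: queue=[A,B,H] q_used=2 → run A
t=3: queue=[B,H,A,E] q_used=0 → run B
t=4: queue=[B,H,A,E] q_used=1 → run B
t=5: queue=[B,H,A,E] q_used=2 → run B
t=6: queue=[H,A,E,G] q_used=0 → run H
t=7: queue=[H,A,E,G] q_used=1 → run H
t=8: queue=[H,A,E,G] q_used=2 → run H
t=9: queue=[A,E,G,H] q_used=0 → run A
t=10: queue=[A,E,G,H] q_used=1 → run A
t=11: queue=[A,E,G,H] q_used=2 → run A
t=12: queue=[E,G,H] q_used=0 → run E
t=13: queue=[E,G,H] q_used=1 → run E
t=14: queue=[E,G,H] q_used=2 → run E
t=15: queue=[G,H] q_used=0 → run G
t=16: queue=[G,H] q_used=1 → run G
t=17: queue=[H] q_used=0 → run H
t=18: queue=[H] q_used=1 → run H
t=19: queue=[H] q_used=2 → run H
t=20: queue=[H] q_used=0 → run H
t=21: (idle)
t=22: (idle)
t=23: (idle)
t=24: (idle)
t=25: (idle)
t=26: (idle)

context switches = 7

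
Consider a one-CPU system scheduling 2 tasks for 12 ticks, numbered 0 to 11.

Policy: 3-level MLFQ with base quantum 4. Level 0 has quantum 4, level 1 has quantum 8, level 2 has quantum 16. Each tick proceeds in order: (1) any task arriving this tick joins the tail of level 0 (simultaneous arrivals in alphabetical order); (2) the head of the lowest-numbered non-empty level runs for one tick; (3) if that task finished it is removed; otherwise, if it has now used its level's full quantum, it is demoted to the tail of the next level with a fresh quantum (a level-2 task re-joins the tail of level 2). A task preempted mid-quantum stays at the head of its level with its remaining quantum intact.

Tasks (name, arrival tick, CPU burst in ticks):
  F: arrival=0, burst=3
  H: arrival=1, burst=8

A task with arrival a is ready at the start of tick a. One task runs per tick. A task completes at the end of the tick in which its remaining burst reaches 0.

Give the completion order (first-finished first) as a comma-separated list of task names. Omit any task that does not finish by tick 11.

completion order = F, H

t=0: L0/L1/L2 = F/-/- → run F
t=1: L0/L1/L2 = FH/-/- → run F
t=2: L0/L1/L2 = FH/-/- → run F
t=3: L0/L1/L2 = H/-/- → run H
t=4: L0/L1/L2 = H/-/- → run H
t=5: L0/L1/L2 = H/-/- → run H
t=6: L0/L1/L2 = H/-/- → run H
t=7: L0/L1/L2 = -/H/- → run H
t=8: L0/L1/L2 = -/H/- → run H
t=9: L0/L1/L2 = -/H/- → run H
t=10: L0/L1/L2 = -/H/- → run H
t=11: (idle)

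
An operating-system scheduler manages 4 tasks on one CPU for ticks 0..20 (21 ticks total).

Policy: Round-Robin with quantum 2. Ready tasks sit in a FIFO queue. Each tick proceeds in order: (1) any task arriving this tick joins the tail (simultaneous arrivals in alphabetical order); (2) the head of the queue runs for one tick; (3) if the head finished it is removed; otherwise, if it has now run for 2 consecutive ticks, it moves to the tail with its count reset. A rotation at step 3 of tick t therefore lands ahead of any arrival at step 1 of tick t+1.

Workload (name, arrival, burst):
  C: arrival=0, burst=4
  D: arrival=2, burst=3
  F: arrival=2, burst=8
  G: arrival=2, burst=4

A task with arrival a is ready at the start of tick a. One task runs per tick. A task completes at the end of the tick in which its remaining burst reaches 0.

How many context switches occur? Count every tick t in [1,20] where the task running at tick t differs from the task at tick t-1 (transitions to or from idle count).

context switches = 8

t=0: queue=[C] q_used=0 → run C
t=1: queue=[C] q_used=1 → run C
t=2: queue=[C,D,F,G] q_used=0 → run C
t=3: queue=[C,D,F,G] q_used=1 → run C
t=4: queue=[D,F,G] q_used=0 → run D
t=5: queue=[D,F,G] q_used=1 → run D
t=6: queue=[F,G,D] q_used=0 → run F
t=7: queue=[F,G,D] q_used=1 → run F
t=8: queue=[G,D,F] q_used=0 → run G
t=9: queue=[G,D,F] q_used=1 → run G
t=10: queue=[D,F,G] q_used=0 → run D
t=11: queue=[F,G] q_used=0 → run F
t=12: queue=[F,G] q_used=1 → run F
t=13: queue=[G,F] q_used=0 → run G
t=14: queue=[G,F] q_used=1 → run G
t=15: queue=[F] q_used=0 → run F
t=16: queue=[F] q_used=1 → run F
t=17: queue=[F] q_used=0 → run F
t=18: queue=[F] q_used=1 → run F
t=19: (idle)
t=20: (idle)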